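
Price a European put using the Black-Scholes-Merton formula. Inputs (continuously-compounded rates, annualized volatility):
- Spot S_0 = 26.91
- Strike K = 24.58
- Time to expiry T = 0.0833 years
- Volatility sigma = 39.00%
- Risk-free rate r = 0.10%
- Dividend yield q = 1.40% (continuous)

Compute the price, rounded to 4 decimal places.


Answer: Price = 0.3505

Derivation:
d1 = (ln(S/K) + (r - q + 0.5*sigma^2) * T) / (sigma * sqrt(T)) = 0.85124608
d2 = d1 - sigma * sqrt(T) = 0.73868529
exp(-rT) = 0.99991670; exp(-qT) = 0.99883448
P = K * exp(-rT) * N(-d2) - S_0 * exp(-qT) * N(-d1)
N(-d1) = 0.19731634; N(-d2) = 0.23004906
P = 24.5800 * 0.99991670 * 0.23004906 - 26.9100 * 0.99883448 * 0.19731634 = 0.3505


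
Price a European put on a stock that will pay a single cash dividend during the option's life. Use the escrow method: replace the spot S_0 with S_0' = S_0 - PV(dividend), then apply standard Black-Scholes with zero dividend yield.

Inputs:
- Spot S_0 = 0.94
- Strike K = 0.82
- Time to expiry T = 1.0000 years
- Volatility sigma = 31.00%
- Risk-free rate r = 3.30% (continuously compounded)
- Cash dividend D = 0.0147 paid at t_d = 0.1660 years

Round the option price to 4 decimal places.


Answer: Price = 0.0525

Derivation:
PV(D) = D * exp(-r * t_d) = 0.0147 * 0.99453698 = 0.01461969
S_0' = S_0 - PV(D) = 0.9400 - 0.01461969 = 0.92538031
d1 = (ln(S_0'/K) + (r + sigma^2/2)*T) / (sigma*sqrt(T)) = 0.65145308
d2 = d1 - sigma*sqrt(T) = 0.34145308
exp(-rT) = 0.96753856
N(-d1) = 0.25737703; N(-d2) = 0.36638126
P = K * exp(-rT) * N(-d2) - S_0' * N(-d1) = 0.8200 * 0.96753856 * 0.36638126 - 0.92538031 * 0.25737703 = 0.0525


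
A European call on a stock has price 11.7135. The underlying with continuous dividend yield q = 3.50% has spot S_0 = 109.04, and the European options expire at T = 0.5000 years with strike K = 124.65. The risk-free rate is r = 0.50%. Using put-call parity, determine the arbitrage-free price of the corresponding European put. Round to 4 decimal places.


Put-call parity: C - P = S_0 * exp(-qT) - K * exp(-rT).
S_0 * exp(-qT) = 109.0400 * 0.98265224 = 107.14839978
K * exp(-rT) = 124.6500 * 0.99750312 = 124.33876421
P = C - S*exp(-qT) + K*exp(-rT)
P = 11.7135 - 107.14839978 + 124.33876421 = 28.9039

Answer: Put price = 28.9039


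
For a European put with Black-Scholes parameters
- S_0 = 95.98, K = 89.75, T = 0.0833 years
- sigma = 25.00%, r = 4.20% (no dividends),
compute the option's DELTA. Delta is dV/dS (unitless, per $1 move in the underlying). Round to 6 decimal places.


d1 = 1.0146794426; d2 = 0.9425250941
phi(d1) = 0.2384189834; exp(-qT) = 1.0000000000; exp(-rT) = 0.9965075130
N(-d1) = 0.1551293283
Delta = -exp(-qT) * N(-d1) = -1.0000000000 * 0.1551293283 = -0.155129

Answer: Delta = -0.155129


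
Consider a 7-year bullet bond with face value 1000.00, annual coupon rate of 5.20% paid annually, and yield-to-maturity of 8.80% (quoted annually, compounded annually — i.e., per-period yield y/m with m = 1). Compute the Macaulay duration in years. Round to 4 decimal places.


Answer: Macaulay duration = 5.9251 years

Derivation:
Coupon per period c = face * coupon_rate / m = 52.000000
Periods per year m = 1; per-period yield y/m = 0.088000
Number of cashflows N = 7
Cashflows (t years, CF_t, discount factor 1/(1+y/m)^(m*t), PV):
  t = 1.0000: CF_t = 52.000000, DF = 0.919118, PV = 47.794118
  t = 2.0000: CF_t = 52.000000, DF = 0.844777, PV = 43.928417
  t = 3.0000: CF_t = 52.000000, DF = 0.776450, PV = 40.375383
  t = 4.0000: CF_t = 52.000000, DF = 0.713649, PV = 37.109727
  t = 5.0000: CF_t = 52.000000, DF = 0.655927, PV = 34.108205
  t = 6.0000: CF_t = 52.000000, DF = 0.602874, PV = 31.349453
  t = 7.0000: CF_t = 1052.000000, DF = 0.554112, PV = 582.926062
Price P = sum_t PV_t = 817.591365
Macaulay numerator sum_t t * PV_t:
  t * PV_t at t = 1.0000: 47.794118
  t * PV_t at t = 2.0000: 87.856834
  t * PV_t at t = 3.0000: 121.126150
  t * PV_t at t = 4.0000: 148.438909
  t * PV_t at t = 5.0000: 170.541026
  t * PV_t at t = 6.0000: 188.096720
  t * PV_t at t = 7.0000: 4080.482431
Macaulay duration D = (sum_t t * PV_t) / P = 4844.336187 / 817.591365 = 5.925131


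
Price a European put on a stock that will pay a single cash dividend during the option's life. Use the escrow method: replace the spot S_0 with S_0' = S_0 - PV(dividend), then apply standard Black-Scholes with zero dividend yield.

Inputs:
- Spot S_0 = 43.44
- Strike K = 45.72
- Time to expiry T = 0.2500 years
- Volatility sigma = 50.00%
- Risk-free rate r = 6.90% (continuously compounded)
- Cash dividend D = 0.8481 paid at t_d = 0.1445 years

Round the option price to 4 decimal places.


Answer: Price = 5.6214

Derivation:
PV(D) = D * exp(-r * t_d) = 0.8481 * 0.99007904 = 0.83968603
S_0' = S_0 - PV(D) = 43.4400 - 0.83968603 = 42.60031397
d1 = (ln(S_0'/K) + (r + sigma^2/2)*T) / (sigma*sqrt(T)) = -0.08869686
d2 = d1 - sigma*sqrt(T) = -0.33869686
exp(-rT) = 0.98289793
N(-d1) = 0.53533859; N(-d2) = 0.63258095
P = K * exp(-rT) * N(-d2) - S_0' * N(-d1) = 45.7200 * 0.98289793 * 0.63258095 - 42.60031397 * 0.53533859 = 5.6214


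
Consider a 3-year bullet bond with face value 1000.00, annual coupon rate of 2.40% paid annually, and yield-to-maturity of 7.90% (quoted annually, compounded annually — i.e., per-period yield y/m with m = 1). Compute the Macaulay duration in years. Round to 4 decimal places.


Answer: Macaulay duration = 2.9241 years

Derivation:
Coupon per period c = face * coupon_rate / m = 24.000000
Periods per year m = 1; per-period yield y/m = 0.079000
Number of cashflows N = 3
Cashflows (t years, CF_t, discount factor 1/(1+y/m)^(m*t), PV):
  t = 1.0000: CF_t = 24.000000, DF = 0.926784, PV = 22.242817
  t = 2.0000: CF_t = 24.000000, DF = 0.858929, PV = 20.614289
  t = 3.0000: CF_t = 1024.000000, DF = 0.796041, PV = 815.146414
Price P = sum_t PV_t = 858.003521
Macaulay numerator sum_t t * PV_t:
  t * PV_t at t = 1.0000: 22.242817
  t * PV_t at t = 2.0000: 41.228577
  t * PV_t at t = 3.0000: 2445.439243
Macaulay duration D = (sum_t t * PV_t) / P = 2508.910638 / 858.003521 = 2.924126


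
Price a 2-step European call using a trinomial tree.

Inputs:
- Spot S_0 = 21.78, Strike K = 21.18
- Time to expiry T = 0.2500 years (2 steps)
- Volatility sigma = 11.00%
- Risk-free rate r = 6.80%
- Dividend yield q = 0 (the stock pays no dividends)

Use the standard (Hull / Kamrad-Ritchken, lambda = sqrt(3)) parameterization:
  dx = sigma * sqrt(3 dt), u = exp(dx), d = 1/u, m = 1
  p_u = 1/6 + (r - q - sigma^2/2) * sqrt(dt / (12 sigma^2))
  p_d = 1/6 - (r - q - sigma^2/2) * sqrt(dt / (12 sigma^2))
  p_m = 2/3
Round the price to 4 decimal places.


Answer: Price = V(0,0) = 1.0981

Derivation:
dt = T/N = 0.125000; dx = sigma*sqrt(3*dt) = 0.067361
u = exp(dx) = 1.069682; d = 1/u = 0.934858
p_u = 0.224146, p_m = 0.666667, p_d = 0.109187
Discount per step: exp(-r*dt) = 0.991536
Stock lattice S(k, j) with j the centered position index:
  k=0: S(0,+0) = 21.7800
  k=1: S(1,-1) = 20.3612; S(1,+0) = 21.7800; S(1,+1) = 23.2977
  k=2: S(2,-2) = 19.0348; S(2,-1) = 20.3612; S(2,+0) = 21.7800; S(2,+1) = 23.2977; S(2,+2) = 24.9211
Terminal payoffs V(N, j) = max(S_T - K, 0):
  V(2,-2) = 0.000000; V(2,-1) = 0.000000; V(2,+0) = 0.600000; V(2,+1) = 2.117664; V(2,+2) = 3.741081
Backward induction: V(k, j) = exp(-r*dt) * [p_u * V(k+1, j+1) + p_m * V(k+1, j) + p_d * V(k+1, j-1)]
  V(1,-1) = exp(-r*dt) * [p_u*0.600000 + p_m*0.000000 + p_d*0.000000] = 0.133349
  V(1,+0) = exp(-r*dt) * [p_u*2.117664 + p_m*0.600000 + p_d*0.000000] = 0.867263
  V(1,+1) = exp(-r*dt) * [p_u*3.741081 + p_m*2.117664 + p_d*0.600000] = 2.296236
  V(0,+0) = exp(-r*dt) * [p_u*2.296236 + p_m*0.867263 + p_d*0.133349] = 1.098055


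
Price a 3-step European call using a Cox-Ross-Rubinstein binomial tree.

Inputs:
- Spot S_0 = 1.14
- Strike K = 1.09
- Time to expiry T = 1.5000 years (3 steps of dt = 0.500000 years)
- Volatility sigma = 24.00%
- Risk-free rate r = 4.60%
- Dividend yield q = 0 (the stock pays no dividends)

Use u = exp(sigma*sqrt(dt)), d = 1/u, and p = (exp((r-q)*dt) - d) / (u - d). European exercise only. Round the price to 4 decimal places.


dt = T/N = 0.500000
u = exp(sigma*sqrt(dt)) = 1.184956; d = 1/u = 0.843913
p = (exp((r-q)*dt) - d) / (u - d) = 0.525897
Discount per step: exp(-r*dt) = 0.977262
Stock lattice S(k, i) with i counting down-moves:
  k=0: S(0,0) = 1.1400
  k=1: S(1,0) = 1.3508; S(1,1) = 0.9621
  k=2: S(2,0) = 1.6007; S(2,1) = 1.1400; S(2,2) = 0.8119
  k=3: S(3,0) = 1.8968; S(3,1) = 1.3508; S(3,2) = 0.9621; S(3,3) = 0.6852
Terminal payoffs V(N, i) = max(S_T - K, 0):
  V(3,0) = 0.806756; V(3,1) = 0.260850; V(3,2) = 0.000000; V(3,3) = 0.000000
Backward induction: V(k, i) = exp(-r*dt) * [p * V(k+1, i) + (1-p) * V(k+1, i+1)].
  V(2,0) = exp(-r*dt) * [p*0.806756 + (1-p)*0.260850] = 0.535481
  V(2,1) = exp(-r*dt) * [p*0.260850 + (1-p)*0.000000] = 0.134061
  V(2,2) = exp(-r*dt) * [p*0.000000 + (1-p)*0.000000] = 0.000000
  V(1,0) = exp(-r*dt) * [p*0.535481 + (1-p)*0.134061] = 0.337319
  V(1,1) = exp(-r*dt) * [p*0.134061 + (1-p)*0.000000] = 0.068899
  V(0,0) = exp(-r*dt) * [p*0.337319 + (1-p)*0.068899] = 0.205284

Answer: Price = V(0,0) = 0.2053


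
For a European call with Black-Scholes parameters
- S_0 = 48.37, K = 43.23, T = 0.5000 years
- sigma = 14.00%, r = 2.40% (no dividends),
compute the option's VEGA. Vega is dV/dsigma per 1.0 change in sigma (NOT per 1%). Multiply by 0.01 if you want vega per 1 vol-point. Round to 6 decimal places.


d1 = 1.3055725467; d2 = 1.2065775973
phi(d1) = 0.1701289890; exp(-qT) = 1.0000000000; exp(-rT) = 0.9880717129
Vega = S * exp(-qT) * phi(d1) * sqrt(T) = 48.3700 * 1.0000000000 * 0.1701289890 * 0.7071067812 = 5.818880

Answer: Vega = 5.818880


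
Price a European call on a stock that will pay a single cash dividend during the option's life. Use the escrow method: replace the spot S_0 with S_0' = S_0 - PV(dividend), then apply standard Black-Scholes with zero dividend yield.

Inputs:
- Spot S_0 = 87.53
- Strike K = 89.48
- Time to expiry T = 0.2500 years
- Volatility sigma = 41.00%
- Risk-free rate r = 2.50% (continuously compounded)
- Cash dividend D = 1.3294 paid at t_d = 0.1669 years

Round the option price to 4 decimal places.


Answer: Price = 5.8720

Derivation:
PV(D) = D * exp(-r * t_d) = 1.3294 * 0.99583619 = 1.32386463
S_0' = S_0 - PV(D) = 87.5300 - 1.32386463 = 86.20613537
d1 = (ln(S_0'/K) + (r + sigma^2/2)*T) / (sigma*sqrt(T)) = -0.04883554
d2 = d1 - sigma*sqrt(T) = -0.25383554
exp(-rT) = 0.99376949
N(d1) = 0.48052518; N(d2) = 0.39981131
C = S_0' * N(d1) - K * exp(-rT) * N(d2) = 86.20613537 * 0.48052518 - 89.4800 * 0.99376949 * 0.39981131 = 5.8720


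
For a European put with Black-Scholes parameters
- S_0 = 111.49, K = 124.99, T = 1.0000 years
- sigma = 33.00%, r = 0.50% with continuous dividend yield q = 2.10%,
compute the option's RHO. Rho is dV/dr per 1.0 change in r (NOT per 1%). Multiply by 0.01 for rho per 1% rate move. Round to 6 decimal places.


d1 = -0.2298449495; d2 = -0.5598449495
phi(d1) = 0.3885424365; exp(-qT) = 0.9792189646; exp(-rT) = 0.9950124792
N(-d2) = 0.7122073995
Rho = -K*T*exp(-rT)*N(-d2) = -124.9900 * 1.0000 * 0.9950124792 * 0.7122073995 = -88.574820

Answer: Rho = -88.574820


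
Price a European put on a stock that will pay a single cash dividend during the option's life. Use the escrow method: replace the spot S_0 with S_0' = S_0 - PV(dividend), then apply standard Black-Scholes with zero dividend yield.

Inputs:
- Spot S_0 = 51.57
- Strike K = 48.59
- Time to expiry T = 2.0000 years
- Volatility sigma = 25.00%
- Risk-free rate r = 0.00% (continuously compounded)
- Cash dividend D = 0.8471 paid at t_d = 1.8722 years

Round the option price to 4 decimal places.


PV(D) = D * exp(-r * t_d) = 0.8471 * 1.00000000 = 0.84710000
S_0' = S_0 - PV(D) = 51.5700 - 0.84710000 = 50.72290000
d1 = (ln(S_0'/K) + (r + sigma^2/2)*T) / (sigma*sqrt(T)) = 0.29828518
d2 = d1 - sigma*sqrt(T) = -0.05526821
exp(-rT) = 1.00000000
N(-d1) = 0.38274276; N(-d2) = 0.52203761
P = K * exp(-rT) * N(-d2) - S_0' * N(-d1) = 48.5900 * 1.00000000 * 0.52203761 - 50.72290000 * 0.38274276 = 5.9520

Answer: Price = 5.9520


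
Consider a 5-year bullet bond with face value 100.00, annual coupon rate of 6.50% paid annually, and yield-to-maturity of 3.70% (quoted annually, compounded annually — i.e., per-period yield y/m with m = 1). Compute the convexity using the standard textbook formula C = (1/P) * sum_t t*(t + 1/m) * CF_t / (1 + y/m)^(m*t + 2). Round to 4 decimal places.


Coupon per period c = face * coupon_rate / m = 6.500000
Periods per year m = 1; per-period yield y/m = 0.037000
Number of cashflows N = 5
Cashflows (t years, CF_t, discount factor 1/(1+y/m)^(m*t), PV):
  t = 1.0000: CF_t = 6.500000, DF = 0.964320, PV = 6.268081
  t = 2.0000: CF_t = 6.500000, DF = 0.929913, PV = 6.044437
  t = 3.0000: CF_t = 6.500000, DF = 0.896734, PV = 5.828772
  t = 4.0000: CF_t = 6.500000, DF = 0.864739, PV = 5.620803
  t = 5.0000: CF_t = 106.500000, DF = 0.833885, PV = 88.808764
Price P = sum_t PV_t = 112.570857
Convexity numerator sum_t t*(t + 1/m) * CF_t / (1+y/m)^(m*t + 2):
  t = 1.0000: term = 11.657545
  t = 2.0000: term = 33.724815
  t = 3.0000: term = 65.043038
  t = 4.0000: term = 104.537188
  t = 5.0000: term = 2477.533684
Convexity = (1/P) * sum = 2692.496270 / 112.570857 = 23.918236

Answer: Convexity = 23.9182


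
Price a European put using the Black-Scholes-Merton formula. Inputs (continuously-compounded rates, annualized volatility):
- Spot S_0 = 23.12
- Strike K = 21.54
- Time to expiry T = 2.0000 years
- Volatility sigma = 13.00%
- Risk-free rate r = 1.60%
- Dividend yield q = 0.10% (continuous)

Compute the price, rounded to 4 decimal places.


d1 = (ln(S/K) + (r - q + 0.5*sigma^2) * T) / (sigma * sqrt(T)) = 0.64012947
d2 = d1 - sigma * sqrt(T) = 0.45628171
exp(-rT) = 0.96850658; exp(-qT) = 0.99800200
P = K * exp(-rT) * N(-d2) - S_0 * exp(-qT) * N(-d1)
N(-d1) = 0.26104421; N(-d2) = 0.32409371
P = 21.5400 * 0.96850658 * 0.32409371 - 23.1200 * 0.99800200 * 0.26104421 = 0.7378

Answer: Price = 0.7378


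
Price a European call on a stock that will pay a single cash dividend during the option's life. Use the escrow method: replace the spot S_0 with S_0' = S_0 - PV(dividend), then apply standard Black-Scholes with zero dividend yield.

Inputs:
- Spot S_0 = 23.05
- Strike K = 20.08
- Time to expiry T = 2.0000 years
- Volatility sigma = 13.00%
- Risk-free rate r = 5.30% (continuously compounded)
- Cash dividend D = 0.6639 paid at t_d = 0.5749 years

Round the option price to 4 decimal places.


PV(D) = D * exp(-r * t_d) = 0.6639 * 0.96998982 = 0.64397624
S_0' = S_0 - PV(D) = 23.0500 - 0.64397624 = 22.40602376
d1 = (ln(S_0'/K) + (r + sigma^2/2)*T) / (sigma*sqrt(T)) = 1.26466345
d2 = d1 - sigma*sqrt(T) = 1.08081568
exp(-rT) = 0.89942465
N(d1) = 0.89700400; N(d2) = 0.86011044
C = S_0' * N(d1) - K * exp(-rT) * N(d2) = 22.40602376 * 0.89700400 - 20.0800 * 0.89942465 * 0.86011044 = 4.5643

Answer: Price = 4.5643


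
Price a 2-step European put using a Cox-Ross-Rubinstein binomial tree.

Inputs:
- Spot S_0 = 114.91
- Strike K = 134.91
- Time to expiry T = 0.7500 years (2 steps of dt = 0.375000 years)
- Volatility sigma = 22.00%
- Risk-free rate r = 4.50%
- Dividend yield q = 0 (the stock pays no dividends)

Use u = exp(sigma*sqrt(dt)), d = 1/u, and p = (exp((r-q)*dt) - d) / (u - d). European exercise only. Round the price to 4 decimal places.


Answer: Price = V(0,0) = 19.7310

Derivation:
dt = T/N = 0.375000
u = exp(sigma*sqrt(dt)) = 1.144219; d = 1/u = 0.873959
p = (exp((r-q)*dt) - d) / (u - d) = 0.529340
Discount per step: exp(-r*dt) = 0.983267
Stock lattice S(k, i) with i counting down-moves:
  k=0: S(0,0) = 114.9100
  k=1: S(1,0) = 131.4822; S(1,1) = 100.4266
  k=2: S(2,0) = 150.4443; S(2,1) = 114.9100; S(2,2) = 87.7687
Terminal payoffs V(N, i) = max(K - S_T, 0):
  V(2,0) = 0.000000; V(2,1) = 20.000000; V(2,2) = 47.141265
Backward induction: V(k, i) = exp(-r*dt) * [p * V(k+1, i) + (1-p) * V(k+1, i+1)].
  V(1,0) = exp(-r*dt) * [p*0.000000 + (1-p)*20.000000] = 9.255683
  V(1,1) = exp(-r*dt) * [p*20.000000 + (1-p)*47.141265] = 32.225878
  V(0,0) = exp(-r*dt) * [p*9.255683 + (1-p)*32.225878] = 19.731045


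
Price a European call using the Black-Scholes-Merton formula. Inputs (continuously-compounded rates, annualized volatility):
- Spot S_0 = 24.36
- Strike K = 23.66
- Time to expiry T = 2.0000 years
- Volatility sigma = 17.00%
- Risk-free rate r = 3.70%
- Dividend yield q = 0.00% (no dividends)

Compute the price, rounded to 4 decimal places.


d1 = (ln(S/K) + (r - q + 0.5*sigma^2) * T) / (sigma * sqrt(T)) = 0.54928298
d2 = d1 - sigma * sqrt(T) = 0.30886667
exp(-rT) = 0.92867169; exp(-qT) = 1.00000000
C = S_0 * exp(-qT) * N(d1) - K * exp(-rT) * N(d2)
N(d1) = 0.70859437; N(d2) = 0.62128853
C = 24.3600 * 1.00000000 * 0.70859437 - 23.6600 * 0.92867169 * 0.62128853 = 3.6102

Answer: Price = 3.6102


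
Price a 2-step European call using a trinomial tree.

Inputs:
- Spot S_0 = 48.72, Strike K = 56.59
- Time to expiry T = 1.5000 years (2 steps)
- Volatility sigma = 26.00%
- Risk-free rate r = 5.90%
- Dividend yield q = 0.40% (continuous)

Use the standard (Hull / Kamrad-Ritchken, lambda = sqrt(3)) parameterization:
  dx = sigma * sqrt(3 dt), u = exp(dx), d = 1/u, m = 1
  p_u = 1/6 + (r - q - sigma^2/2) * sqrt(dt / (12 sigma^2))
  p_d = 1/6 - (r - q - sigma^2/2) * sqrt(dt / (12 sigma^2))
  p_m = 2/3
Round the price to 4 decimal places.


Answer: Price = V(0,0) = 5.0996

Derivation:
dt = T/N = 0.750000; dx = sigma*sqrt(3*dt) = 0.390000
u = exp(dx) = 1.476981; d = 1/u = 0.677057
p_u = 0.187051, p_m = 0.666667, p_d = 0.146282
Discount per step: exp(-r*dt) = 0.956715
Stock lattice S(k, j) with j the centered position index:
  k=0: S(0,+0) = 48.7200
  k=1: S(1,-1) = 32.9862; S(1,+0) = 48.7200; S(1,+1) = 71.9585
  k=2: S(2,-2) = 22.3335; S(2,-1) = 32.9862; S(2,+0) = 48.7200; S(2,+1) = 71.9585; S(2,+2) = 106.2813
Terminal payoffs V(N, j) = max(S_T - K, 0):
  V(2,-2) = 0.000000; V(2,-1) = 0.000000; V(2,+0) = 0.000000; V(2,+1) = 15.368504; V(2,+2) = 49.691329
Backward induction: V(k, j) = exp(-r*dt) * [p_u * V(k+1, j+1) + p_m * V(k+1, j) + p_d * V(k+1, j-1)]
  V(1,-1) = exp(-r*dt) * [p_u*0.000000 + p_m*0.000000 + p_d*0.000000] = 0.000000
  V(1,+0) = exp(-r*dt) * [p_u*15.368504 + p_m*0.000000 + p_d*0.000000] = 2.750266
  V(1,+1) = exp(-r*dt) * [p_u*49.691329 + p_m*15.368504 + p_d*0.000000] = 18.694681
  V(0,+0) = exp(-r*dt) * [p_u*18.694681 + p_m*2.750266 + p_d*0.000000] = 5.099648


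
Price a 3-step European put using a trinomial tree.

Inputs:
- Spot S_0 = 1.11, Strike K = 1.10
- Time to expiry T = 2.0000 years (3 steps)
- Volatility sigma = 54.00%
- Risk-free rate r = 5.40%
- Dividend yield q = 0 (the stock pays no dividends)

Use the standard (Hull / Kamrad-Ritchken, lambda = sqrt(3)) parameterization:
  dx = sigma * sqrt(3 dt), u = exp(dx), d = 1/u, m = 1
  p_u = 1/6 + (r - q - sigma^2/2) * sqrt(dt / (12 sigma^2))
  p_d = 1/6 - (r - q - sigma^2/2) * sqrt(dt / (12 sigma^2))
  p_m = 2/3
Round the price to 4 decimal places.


Answer: Price = V(0,0) = 0.2264

Derivation:
dt = T/N = 0.666667; dx = sigma*sqrt(3*dt) = 0.763675
u = exp(dx) = 2.146150; d = 1/u = 0.465951
p_u = 0.126597, p_m = 0.666667, p_d = 0.206736
Discount per step: exp(-r*dt) = 0.964640
Stock lattice S(k, j) with j the centered position index:
  k=0: S(0,+0) = 1.1100
  k=1: S(1,-1) = 0.5172; S(1,+0) = 1.1100; S(1,+1) = 2.3822
  k=2: S(2,-2) = 0.2410; S(2,-1) = 0.5172; S(2,+0) = 1.1100; S(2,+1) = 2.3822; S(2,+2) = 5.1126
  k=3: S(3,-3) = 0.1123; S(3,-2) = 0.2410; S(3,-1) = 0.5172; S(3,+0) = 1.1100; S(3,+1) = 2.3822; S(3,+2) = 5.1126; S(3,+3) = 10.9724
Terminal payoffs V(N, j) = max(K - S_T, 0):
  V(3,-3) = 0.987709; V(3,-2) = 0.859008; V(3,-1) = 0.582795; V(3,+0) = 0.000000; V(3,+1) = 0.000000; V(3,+2) = 0.000000; V(3,+3) = 0.000000
Backward induction: V(k, j) = exp(-r*dt) * [p_u * V(k+1, j+1) + p_m * V(k+1, j) + p_d * V(k+1, j-1)]
  V(2,-2) = exp(-r*dt) * [p_u*0.582795 + p_m*0.859008 + p_d*0.987709] = 0.820569
  V(2,-1) = exp(-r*dt) * [p_u*0.000000 + p_m*0.582795 + p_d*0.859008] = 0.546100
  V(2,+0) = exp(-r*dt) * [p_u*0.000000 + p_m*0.000000 + p_d*0.582795] = 0.116224
  V(2,+1) = exp(-r*dt) * [p_u*0.000000 + p_m*0.000000 + p_d*0.000000] = 0.000000
  V(2,+2) = exp(-r*dt) * [p_u*0.000000 + p_m*0.000000 + p_d*0.000000] = 0.000000
  V(1,-1) = exp(-r*dt) * [p_u*0.116224 + p_m*0.546100 + p_d*0.820569] = 0.529029
  V(1,+0) = exp(-r*dt) * [p_u*0.000000 + p_m*0.116224 + p_d*0.546100] = 0.183650
  V(1,+1) = exp(-r*dt) * [p_u*0.000000 + p_m*0.000000 + p_d*0.116224] = 0.023178
  V(0,+0) = exp(-r*dt) * [p_u*0.023178 + p_m*0.183650 + p_d*0.529029] = 0.226437


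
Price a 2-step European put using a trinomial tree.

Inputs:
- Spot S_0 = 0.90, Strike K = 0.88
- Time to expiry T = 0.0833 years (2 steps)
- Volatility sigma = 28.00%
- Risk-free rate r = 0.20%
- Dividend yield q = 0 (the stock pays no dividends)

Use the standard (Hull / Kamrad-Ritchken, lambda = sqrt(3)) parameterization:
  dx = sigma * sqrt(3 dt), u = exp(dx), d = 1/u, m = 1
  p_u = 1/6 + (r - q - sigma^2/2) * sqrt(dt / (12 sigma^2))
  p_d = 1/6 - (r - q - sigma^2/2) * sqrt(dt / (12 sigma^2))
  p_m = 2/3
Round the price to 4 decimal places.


dt = T/N = 0.041650; dx = sigma*sqrt(3*dt) = 0.098975
u = exp(dx) = 1.104039; d = 1/u = 0.905765
p_u = 0.158840, p_m = 0.666667, p_d = 0.174494
Discount per step: exp(-r*dt) = 0.999917
Stock lattice S(k, j) with j the centered position index:
  k=0: S(0,+0) = 0.9000
  k=1: S(1,-1) = 0.8152; S(1,+0) = 0.9000; S(1,+1) = 0.9936
  k=2: S(2,-2) = 0.7384; S(2,-1) = 0.8152; S(2,+0) = 0.9000; S(2,+1) = 0.9936; S(2,+2) = 1.0970
Terminal payoffs V(N, j) = max(K - S_T, 0):
  V(2,-2) = 0.141630; V(2,-1) = 0.064811; V(2,+0) = 0.000000; V(2,+1) = 0.000000; V(2,+2) = 0.000000
Backward induction: V(k, j) = exp(-r*dt) * [p_u * V(k+1, j+1) + p_m * V(k+1, j) + p_d * V(k+1, j-1)]
  V(1,-1) = exp(-r*dt) * [p_u*0.000000 + p_m*0.064811 + p_d*0.141630] = 0.067916
  V(1,+0) = exp(-r*dt) * [p_u*0.000000 + p_m*0.000000 + p_d*0.064811] = 0.011308
  V(1,+1) = exp(-r*dt) * [p_u*0.000000 + p_m*0.000000 + p_d*0.000000] = 0.000000
  V(0,+0) = exp(-r*dt) * [p_u*0.000000 + p_m*0.011308 + p_d*0.067916] = 0.019388

Answer: Price = V(0,0) = 0.0194


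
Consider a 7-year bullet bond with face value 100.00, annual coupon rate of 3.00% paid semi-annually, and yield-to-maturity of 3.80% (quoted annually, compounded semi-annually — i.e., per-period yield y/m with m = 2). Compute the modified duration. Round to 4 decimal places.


Coupon per period c = face * coupon_rate / m = 1.500000
Periods per year m = 2; per-period yield y/m = 0.019000
Number of cashflows N = 14
Cashflows (t years, CF_t, discount factor 1/(1+y/m)^(m*t), PV):
  t = 0.5000: CF_t = 1.500000, DF = 0.981354, PV = 1.472031
  t = 1.0000: CF_t = 1.500000, DF = 0.963056, PV = 1.444584
  t = 1.5000: CF_t = 1.500000, DF = 0.945099, PV = 1.417649
  t = 2.0000: CF_t = 1.500000, DF = 0.927477, PV = 1.391216
  t = 2.5000: CF_t = 1.500000, DF = 0.910184, PV = 1.365276
  t = 3.0000: CF_t = 1.500000, DF = 0.893213, PV = 1.339819
  t = 3.5000: CF_t = 1.500000, DF = 0.876558, PV = 1.314837
  t = 4.0000: CF_t = 1.500000, DF = 0.860214, PV = 1.290321
  t = 4.5000: CF_t = 1.500000, DF = 0.844175, PV = 1.266262
  t = 5.0000: CF_t = 1.500000, DF = 0.828434, PV = 1.242652
  t = 5.5000: CF_t = 1.500000, DF = 0.812988, PV = 1.219482
  t = 6.0000: CF_t = 1.500000, DF = 0.797829, PV = 1.196743
  t = 6.5000: CF_t = 1.500000, DF = 0.782953, PV = 1.174429
  t = 7.0000: CF_t = 101.500000, DF = 0.768354, PV = 77.987943
Price P = sum_t PV_t = 95.123245
First compute Macaulay numerator sum_t t * PV_t:
  t * PV_t at t = 0.5000: 0.736016
  t * PV_t at t = 1.0000: 1.444584
  t * PV_t at t = 1.5000: 2.126473
  t * PV_t at t = 2.0000: 2.782432
  t * PV_t at t = 2.5000: 3.413189
  t * PV_t at t = 3.0000: 4.019457
  t * PV_t at t = 3.5000: 4.601930
  t * PV_t at t = 4.0000: 5.161284
  t * PV_t at t = 4.5000: 5.698179
  t * PV_t at t = 5.0000: 6.213259
  t * PV_t at t = 5.5000: 6.707149
  t * PV_t at t = 6.0000: 7.180461
  t * PV_t at t = 6.5000: 7.633790
  t * PV_t at t = 7.0000: 545.915602
Macaulay duration D = 603.633805 / 95.123245 = 6.345808
Modified duration = D / (1 + y/m) = 6.345808 / (1 + 0.019000) = 6.227485

Answer: Modified duration = 6.2275


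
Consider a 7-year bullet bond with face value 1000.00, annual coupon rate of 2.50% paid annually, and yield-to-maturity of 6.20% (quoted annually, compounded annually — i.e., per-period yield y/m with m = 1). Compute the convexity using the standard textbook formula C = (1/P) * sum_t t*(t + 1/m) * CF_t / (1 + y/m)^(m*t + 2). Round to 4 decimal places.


Answer: Convexity = 44.3758

Derivation:
Coupon per period c = face * coupon_rate / m = 25.000000
Periods per year m = 1; per-period yield y/m = 0.062000
Number of cashflows N = 7
Cashflows (t years, CF_t, discount factor 1/(1+y/m)^(m*t), PV):
  t = 1.0000: CF_t = 25.000000, DF = 0.941620, PV = 23.540490
  t = 2.0000: CF_t = 25.000000, DF = 0.886647, PV = 22.166186
  t = 3.0000: CF_t = 25.000000, DF = 0.834885, PV = 20.872115
  t = 4.0000: CF_t = 25.000000, DF = 0.786144, PV = 19.653592
  t = 5.0000: CF_t = 25.000000, DF = 0.740248, PV = 18.506207
  t = 6.0000: CF_t = 25.000000, DF = 0.697032, PV = 17.425807
  t = 7.0000: CF_t = 1025.000000, DF = 0.656339, PV = 672.747741
Price P = sum_t PV_t = 794.912139
Convexity numerator sum_t t*(t + 1/m) * CF_t / (1+y/m)^(m*t + 2):
  t = 1.0000: term = 41.744230
  t = 2.0000: term = 117.921554
  t = 3.0000: term = 222.074489
  t = 4.0000: term = 348.516147
  t = 5.0000: term = 492.254445
  t = 6.0000: term = 648.922997
  t = 7.0000: term = 33403.443650
Convexity = (1/P) * sum = 35274.877510 / 794.912139 = 44.375819


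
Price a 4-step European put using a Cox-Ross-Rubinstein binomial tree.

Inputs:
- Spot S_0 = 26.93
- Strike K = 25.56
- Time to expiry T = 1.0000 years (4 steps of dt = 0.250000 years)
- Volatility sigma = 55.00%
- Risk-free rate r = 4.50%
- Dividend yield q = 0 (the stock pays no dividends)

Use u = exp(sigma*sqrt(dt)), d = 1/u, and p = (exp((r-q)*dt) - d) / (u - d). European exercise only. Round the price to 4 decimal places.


dt = T/N = 0.250000
u = exp(sigma*sqrt(dt)) = 1.316531; d = 1/u = 0.759572
p = (exp((r-q)*dt) - d) / (u - d) = 0.451993
Discount per step: exp(-r*dt) = 0.988813
Stock lattice S(k, i) with i counting down-moves:
  k=0: S(0,0) = 26.9300
  k=1: S(1,0) = 35.4542; S(1,1) = 20.4553
  k=2: S(2,0) = 46.6765; S(2,1) = 26.9300; S(2,2) = 15.5373
  k=3: S(3,0) = 61.4510; S(3,1) = 35.4542; S(3,2) = 20.4553; S(3,3) = 11.8017
  k=4: S(4,0) = 80.9022; S(4,1) = 46.6765; S(4,2) = 26.9300; S(4,3) = 15.5373; S(4,4) = 8.9642
Terminal payoffs V(N, i) = max(K - S_T, 0):
  V(4,0) = 0.000000; V(4,1) = 0.000000; V(4,2) = 0.000000; V(4,3) = 10.022742; V(4,4) = 16.595782
Backward induction: V(k, i) = exp(-r*dt) * [p * V(k+1, i) + (1-p) * V(k+1, i+1)].
  V(3,0) = exp(-r*dt) * [p*0.000000 + (1-p)*0.000000] = 0.000000
  V(3,1) = exp(-r*dt) * [p*0.000000 + (1-p)*0.000000] = 0.000000
  V(3,2) = exp(-r*dt) * [p*0.000000 + (1-p)*10.022742] = 5.431087
  V(3,3) = exp(-r*dt) * [p*10.022742 + (1-p)*16.595782] = 13.472393
  V(2,0) = exp(-r*dt) * [p*0.000000 + (1-p)*0.000000] = 0.000000
  V(2,1) = exp(-r*dt) * [p*0.000000 + (1-p)*5.431087] = 2.942978
  V(2,2) = exp(-r*dt) * [p*5.431087 + (1-p)*13.472393] = 9.727724
  V(1,0) = exp(-r*dt) * [p*0.000000 + (1-p)*2.942978] = 1.594730
  V(1,1) = exp(-r*dt) * [p*2.942978 + (1-p)*9.727724] = 6.586549
  V(0,0) = exp(-r*dt) * [p*1.594730 + (1-p)*6.586549] = 4.281839

Answer: Price = V(0,0) = 4.2818


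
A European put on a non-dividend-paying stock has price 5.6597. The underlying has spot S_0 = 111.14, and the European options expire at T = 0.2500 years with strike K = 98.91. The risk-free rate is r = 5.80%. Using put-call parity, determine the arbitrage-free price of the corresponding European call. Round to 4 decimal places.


Answer: Call price = 19.3135

Derivation:
Put-call parity: C - P = S_0 * exp(-qT) - K * exp(-rT).
S_0 * exp(-qT) = 111.1400 * 1.00000000 = 111.14000000
K * exp(-rT) = 98.9100 * 0.98560462 = 97.48615284
C = P + S*exp(-qT) - K*exp(-rT)
C = 5.6597 + 111.14000000 - 97.48615284 = 19.3135


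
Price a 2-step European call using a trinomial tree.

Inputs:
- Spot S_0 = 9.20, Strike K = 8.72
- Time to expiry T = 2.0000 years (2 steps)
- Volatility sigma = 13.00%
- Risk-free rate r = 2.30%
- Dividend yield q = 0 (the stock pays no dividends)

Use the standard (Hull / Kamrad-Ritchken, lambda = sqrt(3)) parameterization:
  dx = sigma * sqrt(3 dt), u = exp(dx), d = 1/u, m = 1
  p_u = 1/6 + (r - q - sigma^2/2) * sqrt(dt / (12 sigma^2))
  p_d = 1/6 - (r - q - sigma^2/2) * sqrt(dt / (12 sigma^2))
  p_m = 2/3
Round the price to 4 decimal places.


Answer: Price = V(0,0) = 1.1546

Derivation:
dt = T/N = 1.000000; dx = sigma*sqrt(3*dt) = 0.225167
u = exp(dx) = 1.252531; d = 1/u = 0.798383
p_u = 0.198976, p_m = 0.666667, p_d = 0.134357
Discount per step: exp(-r*dt) = 0.977262
Stock lattice S(k, j) with j the centered position index:
  k=0: S(0,+0) = 9.2000
  k=1: S(1,-1) = 7.3451; S(1,+0) = 9.2000; S(1,+1) = 11.5233
  k=2: S(2,-2) = 5.8642; S(2,-1) = 7.3451; S(2,+0) = 9.2000; S(2,+1) = 11.5233; S(2,+2) = 14.4333
Terminal payoffs V(N, j) = max(S_T - K, 0):
  V(2,-2) = 0.000000; V(2,-1) = 0.000000; V(2,+0) = 0.480000; V(2,+1) = 2.803289; V(2,+2) = 5.713281
Backward induction: V(k, j) = exp(-r*dt) * [p_u * V(k+1, j+1) + p_m * V(k+1, j) + p_d * V(k+1, j-1)]
  V(1,-1) = exp(-r*dt) * [p_u*0.480000 + p_m*0.000000 + p_d*0.000000] = 0.093337
  V(1,+0) = exp(-r*dt) * [p_u*2.803289 + p_m*0.480000 + p_d*0.000000] = 0.857829
  V(1,+1) = exp(-r*dt) * [p_u*5.713281 + p_m*2.803289 + p_d*0.480000] = 3.000349
  V(0,+0) = exp(-r*dt) * [p_u*3.000349 + p_m*0.857829 + p_d*0.093337] = 1.154561


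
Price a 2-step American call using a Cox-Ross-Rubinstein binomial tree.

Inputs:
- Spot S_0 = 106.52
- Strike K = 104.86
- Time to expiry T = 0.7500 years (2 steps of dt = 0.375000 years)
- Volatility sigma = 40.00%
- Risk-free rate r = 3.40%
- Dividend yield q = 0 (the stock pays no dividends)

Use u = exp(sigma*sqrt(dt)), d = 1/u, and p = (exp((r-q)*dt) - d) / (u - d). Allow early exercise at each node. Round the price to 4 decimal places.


dt = T/N = 0.375000
u = exp(sigma*sqrt(dt)) = 1.277556; d = 1/u = 0.782744
p = (exp((r-q)*dt) - d) / (u - d) = 0.464999
Discount per step: exp(-r*dt) = 0.987331
Stock lattice S(k, i) with i counting down-moves:
  k=0: S(0,0) = 106.5200
  k=1: S(1,0) = 136.0853; S(1,1) = 83.3779
  k=2: S(2,0) = 173.8566; S(2,1) = 106.5200; S(2,2) = 65.2636
Terminal payoffs V(N, i) = max(S_T - K, 0):
  V(2,0) = 68.996581; V(2,1) = 1.660000; V(2,2) = 0.000000
Backward induction: V(k, i) = exp(-r*dt) * [p * V(k+1, i) + (1-p) * V(k+1, i+1)]; then take max(V_cont, immediate exercise) for American.
  V(1,0) = exp(-r*dt) * [p*68.996581 + (1-p)*1.660000] = 32.553756; exercise = 31.225278; V(1,0) = max -> 32.553756
  V(1,1) = exp(-r*dt) * [p*1.660000 + (1-p)*0.000000] = 0.762120; exercise = 0.000000; V(1,1) = max -> 0.762120
  V(0,0) = exp(-r*dt) * [p*32.553756 + (1-p)*0.762120] = 15.348270; exercise = 1.660000; V(0,0) = max -> 15.348270

Answer: Price = V(0,0) = 15.3483


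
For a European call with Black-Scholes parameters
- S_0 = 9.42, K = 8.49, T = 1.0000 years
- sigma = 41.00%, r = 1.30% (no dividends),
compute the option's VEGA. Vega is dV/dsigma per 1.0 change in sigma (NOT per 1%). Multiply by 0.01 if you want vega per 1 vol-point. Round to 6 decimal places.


d1 = 0.4902343616; d2 = 0.0802343616
phi(d1) = 0.3537717323; exp(-qT) = 1.0000000000; exp(-rT) = 0.9870841350
Vega = S * exp(-qT) * phi(d1) * sqrt(T) = 9.4200 * 1.0000000000 * 0.3537717323 * 1.0000000000 = 3.332530

Answer: Vega = 3.332530


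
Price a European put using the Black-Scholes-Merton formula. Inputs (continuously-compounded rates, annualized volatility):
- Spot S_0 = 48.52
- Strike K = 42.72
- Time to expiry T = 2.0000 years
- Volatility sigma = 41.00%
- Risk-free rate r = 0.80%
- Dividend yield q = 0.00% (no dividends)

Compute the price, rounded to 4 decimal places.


Answer: Price = 7.3949

Derivation:
d1 = (ln(S/K) + (r - q + 0.5*sigma^2) * T) / (sigma * sqrt(T)) = 0.53707155
d2 = d1 - sigma * sqrt(T) = -0.04275601
exp(-rT) = 0.98412732; exp(-qT) = 1.00000000
P = K * exp(-rT) * N(-d2) - S_0 * exp(-qT) * N(-d1)
N(-d1) = 0.29560909; N(-d2) = 0.51705198
P = 42.7200 * 0.98412732 * 0.51705198 - 48.5200 * 1.00000000 * 0.29560909 = 7.3949


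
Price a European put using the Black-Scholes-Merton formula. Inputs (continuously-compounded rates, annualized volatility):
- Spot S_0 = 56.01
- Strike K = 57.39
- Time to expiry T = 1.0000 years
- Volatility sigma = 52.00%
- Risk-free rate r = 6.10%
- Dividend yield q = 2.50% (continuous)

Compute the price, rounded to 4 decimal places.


Answer: Price = 10.8272

Derivation:
d1 = (ln(S/K) + (r - q + 0.5*sigma^2) * T) / (sigma * sqrt(T)) = 0.28242341
d2 = d1 - sigma * sqrt(T) = -0.23757659
exp(-rT) = 0.94082324; exp(-qT) = 0.97530991
P = K * exp(-rT) * N(-d2) - S_0 * exp(-qT) * N(-d1)
N(-d1) = 0.38880943; N(-d2) = 0.59389524
P = 57.3900 * 0.94082324 * 0.59389524 - 56.0100 * 0.97530991 * 0.38880943 = 10.8272


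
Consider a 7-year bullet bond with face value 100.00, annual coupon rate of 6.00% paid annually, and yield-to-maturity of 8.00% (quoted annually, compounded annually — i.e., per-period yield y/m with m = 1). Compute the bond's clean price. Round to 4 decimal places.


Coupon per period c = face * coupon_rate / m = 6.000000
Periods per year m = 1; per-period yield y/m = 0.080000
Number of cashflows N = 7
Cashflows (t years, CF_t, discount factor 1/(1+y/m)^(m*t), PV):
  t = 1.0000: CF_t = 6.000000, DF = 0.925926, PV = 5.555556
  t = 2.0000: CF_t = 6.000000, DF = 0.857339, PV = 5.144033
  t = 3.0000: CF_t = 6.000000, DF = 0.793832, PV = 4.762993
  t = 4.0000: CF_t = 6.000000, DF = 0.735030, PV = 4.410179
  t = 5.0000: CF_t = 6.000000, DF = 0.680583, PV = 4.083499
  t = 6.0000: CF_t = 6.000000, DF = 0.630170, PV = 3.781018
  t = 7.0000: CF_t = 106.000000, DF = 0.583490, PV = 61.849982
Price P = sum_t PV_t = 89.587260

Answer: Price = 89.5873


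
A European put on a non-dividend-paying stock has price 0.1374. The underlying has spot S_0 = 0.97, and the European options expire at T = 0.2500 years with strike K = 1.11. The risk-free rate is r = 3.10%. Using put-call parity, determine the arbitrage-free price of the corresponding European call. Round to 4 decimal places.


Answer: Call price = 0.0060

Derivation:
Put-call parity: C - P = S_0 * exp(-qT) - K * exp(-rT).
S_0 * exp(-qT) = 0.9700 * 1.00000000 = 0.97000000
K * exp(-rT) = 1.1100 * 0.99227995 = 1.10143075
C = P + S*exp(-qT) - K*exp(-rT)
C = 0.1374 + 0.97000000 - 1.10143075 = 0.0060


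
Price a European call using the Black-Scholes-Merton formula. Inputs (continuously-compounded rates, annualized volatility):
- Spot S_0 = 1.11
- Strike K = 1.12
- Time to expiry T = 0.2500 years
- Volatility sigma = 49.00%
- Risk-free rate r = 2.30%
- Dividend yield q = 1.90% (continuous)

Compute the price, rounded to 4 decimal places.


Answer: Price = 0.1038

Derivation:
d1 = (ln(S/K) + (r - q + 0.5*sigma^2) * T) / (sigma * sqrt(T)) = 0.08997482
d2 = d1 - sigma * sqrt(T) = -0.15502518
exp(-rT) = 0.99426650; exp(-qT) = 0.99526126
C = S_0 * exp(-qT) * N(d1) - K * exp(-rT) * N(d2)
N(d1) = 0.53584639; N(d2) = 0.43840073
C = 1.1100 * 0.99526126 * 0.53584639 - 1.1200 * 0.99426650 * 0.43840073 = 0.1038


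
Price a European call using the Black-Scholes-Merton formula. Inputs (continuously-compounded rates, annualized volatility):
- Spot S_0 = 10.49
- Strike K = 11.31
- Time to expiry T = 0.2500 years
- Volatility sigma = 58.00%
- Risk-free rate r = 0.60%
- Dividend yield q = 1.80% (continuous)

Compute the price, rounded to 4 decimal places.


d1 = (ln(S/K) + (r - q + 0.5*sigma^2) * T) / (sigma * sqrt(T)) = -0.12487885
d2 = d1 - sigma * sqrt(T) = -0.41487885
exp(-rT) = 0.99850112; exp(-qT) = 0.99551011
C = S_0 * exp(-qT) * N(d1) - K * exp(-rT) * N(d2)
N(d1) = 0.45030973; N(d2) = 0.33911530
C = 10.4900 * 0.99551011 * 0.45030973 - 11.3100 * 0.99850112 * 0.33911530 = 0.8729

Answer: Price = 0.8729


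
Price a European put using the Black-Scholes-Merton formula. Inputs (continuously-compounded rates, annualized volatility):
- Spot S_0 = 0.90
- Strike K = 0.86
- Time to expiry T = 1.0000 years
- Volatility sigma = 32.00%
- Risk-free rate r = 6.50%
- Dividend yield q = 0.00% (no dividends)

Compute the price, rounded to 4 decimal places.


Answer: Price = 0.0677

Derivation:
d1 = (ln(S/K) + (r - q + 0.5*sigma^2) * T) / (sigma * sqrt(T)) = 0.50519492
d2 = d1 - sigma * sqrt(T) = 0.18519492
exp(-rT) = 0.93706746; exp(-qT) = 1.00000000
P = K * exp(-rT) * N(-d2) - S_0 * exp(-qT) * N(-d1)
N(-d1) = 0.30671097; N(-d2) = 0.42653808
P = 0.8600 * 0.93706746 * 0.42653808 - 0.9000 * 1.00000000 * 0.30671097 = 0.0677


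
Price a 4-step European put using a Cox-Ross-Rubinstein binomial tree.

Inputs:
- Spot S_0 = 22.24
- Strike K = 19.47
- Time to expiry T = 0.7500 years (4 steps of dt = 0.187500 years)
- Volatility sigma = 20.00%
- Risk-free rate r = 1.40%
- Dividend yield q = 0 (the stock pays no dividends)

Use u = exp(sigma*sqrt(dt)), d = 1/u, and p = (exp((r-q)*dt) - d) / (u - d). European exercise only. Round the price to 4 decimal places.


Answer: Price = V(0,0) = 0.4383

Derivation:
dt = T/N = 0.187500
u = exp(sigma*sqrt(dt)) = 1.090463; d = 1/u = 0.917042
p = (exp((r-q)*dt) - d) / (u - d) = 0.493519
Discount per step: exp(-r*dt) = 0.997378
Stock lattice S(k, i) with i counting down-moves:
  k=0: S(0,0) = 22.2400
  k=1: S(1,0) = 24.2519; S(1,1) = 20.3950
  k=2: S(2,0) = 26.4458; S(2,1) = 22.2400; S(2,2) = 18.7031
  k=3: S(3,0) = 28.8382; S(3,1) = 24.2519; S(3,2) = 20.3950; S(3,3) = 17.1515
  k=4: S(4,0) = 31.4470; S(4,1) = 26.4458; S(4,2) = 22.2400; S(4,3) = 18.7031; S(4,4) = 15.7286
Terminal payoffs V(N, i) = max(K - S_T, 0):
  V(4,0) = 0.000000; V(4,1) = 0.000000; V(4,2) = 0.000000; V(4,3) = 0.766935; V(4,4) = 3.741375
Backward induction: V(k, i) = exp(-r*dt) * [p * V(k+1, i) + (1-p) * V(k+1, i+1)].
  V(3,0) = exp(-r*dt) * [p*0.000000 + (1-p)*0.000000] = 0.000000
  V(3,1) = exp(-r*dt) * [p*0.000000 + (1-p)*0.000000] = 0.000000
  V(3,2) = exp(-r*dt) * [p*0.000000 + (1-p)*0.766935] = 0.387420
  V(3,3) = exp(-r*dt) * [p*0.766935 + (1-p)*3.741375] = 2.267472
  V(2,0) = exp(-r*dt) * [p*0.000000 + (1-p)*0.000000] = 0.000000
  V(2,1) = exp(-r*dt) * [p*0.000000 + (1-p)*0.387420] = 0.195706
  V(2,2) = exp(-r*dt) * [p*0.387420 + (1-p)*2.267472] = 1.336118
  V(1,0) = exp(-r*dt) * [p*0.000000 + (1-p)*0.195706] = 0.098862
  V(1,1) = exp(-r*dt) * [p*0.195706 + (1-p)*1.336118] = 0.771275
  V(0,0) = exp(-r*dt) * [p*0.098862 + (1-p)*0.771275] = 0.438274


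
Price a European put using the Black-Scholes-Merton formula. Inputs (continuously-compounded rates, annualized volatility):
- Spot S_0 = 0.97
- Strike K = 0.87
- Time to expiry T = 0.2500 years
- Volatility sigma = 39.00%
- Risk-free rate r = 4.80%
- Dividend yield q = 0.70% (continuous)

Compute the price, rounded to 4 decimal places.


Answer: Price = 0.0294

Derivation:
d1 = (ln(S/K) + (r - q + 0.5*sigma^2) * T) / (sigma * sqrt(T)) = 0.70802749
d2 = d1 - sigma * sqrt(T) = 0.51302749
exp(-rT) = 0.98807171; exp(-qT) = 0.99825153
P = K * exp(-rT) * N(-d2) - S_0 * exp(-qT) * N(-d1)
N(-d1) = 0.23946409; N(-d2) = 0.30396605
P = 0.8700 * 0.98807171 * 0.30396605 - 0.9700 * 0.99825153 * 0.23946409 = 0.0294


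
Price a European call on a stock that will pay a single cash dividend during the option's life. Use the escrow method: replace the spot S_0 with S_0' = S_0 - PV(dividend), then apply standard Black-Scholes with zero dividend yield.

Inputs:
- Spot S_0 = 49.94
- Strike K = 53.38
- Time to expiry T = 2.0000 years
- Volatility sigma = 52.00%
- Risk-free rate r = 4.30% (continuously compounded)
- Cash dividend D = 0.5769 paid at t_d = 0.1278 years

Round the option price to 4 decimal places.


PV(D) = D * exp(-r * t_d) = 0.5769 * 0.99451967 = 0.57373840
S_0' = S_0 - PV(D) = 49.9400 - 0.57373840 = 49.36626160
d1 = (ln(S_0'/K) + (r + sigma^2/2)*T) / (sigma*sqrt(T)) = 0.37834440
d2 = d1 - sigma*sqrt(T) = -0.35704666
exp(-rT) = 0.91759423
N(d1) = 0.64741262; N(d2) = 0.36052844
C = S_0' * N(d1) - K * exp(-rT) * N(d2) = 49.36626160 * 0.64741262 - 53.3800 * 0.91759423 * 0.36052844 = 14.3012

Answer: Price = 14.3012


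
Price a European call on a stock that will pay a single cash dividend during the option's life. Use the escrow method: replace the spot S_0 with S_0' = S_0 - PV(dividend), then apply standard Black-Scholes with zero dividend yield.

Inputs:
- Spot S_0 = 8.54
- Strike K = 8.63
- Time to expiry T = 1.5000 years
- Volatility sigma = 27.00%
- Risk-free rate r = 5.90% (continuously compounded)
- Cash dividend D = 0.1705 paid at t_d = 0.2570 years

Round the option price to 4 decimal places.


PV(D) = D * exp(-r * t_d) = 0.1705 * 0.98495138 = 0.16793421
S_0' = S_0 - PV(D) = 8.5400 - 0.16793421 = 8.37206579
d1 = (ln(S_0'/K) + (r + sigma^2/2)*T) / (sigma*sqrt(T)) = 0.34120835
d2 = d1 - sigma*sqrt(T) = 0.01052723
exp(-rT) = 0.91530311
N(d1) = 0.63352663; N(d2) = 0.50419968
C = S_0' * N(d1) - K * exp(-rT) * N(d2) = 8.37206579 * 0.63352663 - 8.6300 * 0.91530311 * 0.50419968 = 1.3212

Answer: Price = 1.3212
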